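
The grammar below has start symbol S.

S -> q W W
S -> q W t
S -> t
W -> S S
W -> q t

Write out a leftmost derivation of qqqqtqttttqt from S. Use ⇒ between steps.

S ⇒ qWW ⇒ qSSW ⇒ qqWtSW ⇒ qqSStSW ⇒ qqqWWStSW ⇒ qqqqtWStSW ⇒ qqqqtqtStSW ⇒ qqqqtqtttSW ⇒ qqqqtqttttW ⇒ qqqqtqttttqt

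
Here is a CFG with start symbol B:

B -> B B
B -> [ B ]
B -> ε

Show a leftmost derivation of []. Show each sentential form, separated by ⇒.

B ⇒ BB   [B -> B B]
BB ⇒ BBB   [B -> B B]
BBB ⇒ BBBB   [B -> B B]
BBBB ⇒ BBBBB   [B -> B B]
BBBBB ⇒ [B]BBBB   [B -> [ B ]]
[B]BBBB ⇒ []BBBB   [B -> ε]
[]BBBB ⇒ []BBB   [B -> ε]
[]BBB ⇒ []BB   [B -> ε]
[]BB ⇒ []B   [B -> ε]
[]B ⇒ []   [B -> ε]

B⇒BB⇒BBB⇒BBBB⇒BBBBB⇒[B]BBBB⇒[]BBBB⇒[]BBB⇒[]BB⇒[]B⇒[]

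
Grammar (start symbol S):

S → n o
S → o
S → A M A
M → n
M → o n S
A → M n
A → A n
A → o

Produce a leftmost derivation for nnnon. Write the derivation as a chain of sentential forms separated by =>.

S => AMA   [S → A M A]
AMA => MnMA   [A → M n]
MnMA => nnMA   [M → n]
nnMA => nnnA   [M → n]
nnnA => nnnAn   [A → A n]
nnnAn => nnnon   [A → o]

S=>AMA=>MnMA=>nnMA=>nnnA=>nnnAn=>nnnon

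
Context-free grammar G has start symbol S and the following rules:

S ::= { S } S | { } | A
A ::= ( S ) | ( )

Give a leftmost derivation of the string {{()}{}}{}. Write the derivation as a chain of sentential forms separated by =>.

S => {S}S => {{S}S}S => {{A}S}S => {{()}S}S => {{()}{}}S => {{()}{}}{}

S => {S}S   [S ::= { S } S]
{S}S => {{S}S}S   [S ::= { S } S]
{{S}S}S => {{A}S}S   [S ::= A]
{{A}S}S => {{()}S}S   [A ::= ( )]
{{()}S}S => {{()}{}}S   [S ::= { }]
{{()}{}}S => {{()}{}}{}   [S ::= { }]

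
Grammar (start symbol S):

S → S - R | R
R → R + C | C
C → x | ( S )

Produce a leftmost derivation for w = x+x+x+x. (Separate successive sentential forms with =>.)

S => R   [S → R]
R => R+C   [R → R + C]
R+C => R+C+C   [R → R + C]
R+C+C => R+C+C+C   [R → R + C]
R+C+C+C => C+C+C+C   [R → C]
C+C+C+C => x+C+C+C   [C → x]
x+C+C+C => x+x+C+C   [C → x]
x+x+C+C => x+x+x+C   [C → x]
x+x+x+C => x+x+x+x   [C → x]

S=>R=>R+C=>R+C+C=>R+C+C+C=>C+C+C+C=>x+C+C+C=>x+x+C+C=>x+x+x+C=>x+x+x+x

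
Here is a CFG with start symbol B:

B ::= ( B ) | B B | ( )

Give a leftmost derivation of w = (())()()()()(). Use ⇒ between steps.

B⇒BB⇒BBB⇒BBBB⇒BBBBB⇒BBBBBB⇒(B)BBBBB⇒(())BBBBB⇒(())()BBBB⇒(())()()BBB⇒(())()()()BB⇒(())()()()()B⇒(())()()()()()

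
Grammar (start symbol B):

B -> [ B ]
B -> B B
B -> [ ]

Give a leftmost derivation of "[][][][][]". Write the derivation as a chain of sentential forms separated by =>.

B => BB   [B -> B B]
BB => []B   [B -> [ ]]
[]B => []BB   [B -> B B]
[]BB => []BBB   [B -> B B]
[]BBB => [][]BB   [B -> [ ]]
[][]BB => [][]BBB   [B -> B B]
[][]BBB => [][][]BB   [B -> [ ]]
[][][]BB => [][][][]B   [B -> [ ]]
[][][][]B => [][][][][]   [B -> [ ]]

B => BB => []B => []BB => []BBB => [][]BB => [][]BBB => [][][]BB => [][][][]B => [][][][][]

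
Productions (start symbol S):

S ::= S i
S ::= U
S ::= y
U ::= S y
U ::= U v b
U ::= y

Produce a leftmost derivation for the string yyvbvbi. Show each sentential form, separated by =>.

S => Si   [S ::= S i]
Si => Ui   [S ::= U]
Ui => Uvbi   [U ::= U v b]
Uvbi => Uvbvbi   [U ::= U v b]
Uvbvbi => Syvbvbi   [U ::= S y]
Syvbvbi => Uyvbvbi   [S ::= U]
Uyvbvbi => yyvbvbi   [U ::= y]

S => Si => Ui => Uvbi => Uvbvbi => Syvbvbi => Uyvbvbi => yyvbvbi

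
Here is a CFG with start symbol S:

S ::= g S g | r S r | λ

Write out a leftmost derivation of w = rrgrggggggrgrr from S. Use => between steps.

S => rSr   [S ::= r S r]
rSr => rrSrr   [S ::= r S r]
rrSrr => rrgSgrr   [S ::= g S g]
rrgSgrr => rrgrSrgrr   [S ::= r S r]
rrgrSrgrr => rrgrgSgrgrr   [S ::= g S g]
rrgrgSgrgrr => rrgrggSggrgrr   [S ::= g S g]
rrgrggSggrgrr => rrgrgggSgggrgrr   [S ::= g S g]
rrgrgggSgggrgrr => rrgrggggggrgrr   [S ::= λ]

S=>rSr=>rrSrr=>rrgSgrr=>rrgrSrgrr=>rrgrgSgrgrr=>rrgrggSggrgrr=>rrgrgggSgggrgrr=>rrgrggggggrgrr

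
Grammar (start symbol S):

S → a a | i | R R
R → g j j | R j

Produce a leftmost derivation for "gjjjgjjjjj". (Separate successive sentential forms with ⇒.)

S⇒RR⇒RjR⇒gjjjR⇒gjjjRj⇒gjjjRjj⇒gjjjRjjj⇒gjjjgjjjjj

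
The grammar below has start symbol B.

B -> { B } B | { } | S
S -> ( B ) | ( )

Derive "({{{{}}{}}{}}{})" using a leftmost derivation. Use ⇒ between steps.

B⇒S⇒(B)⇒({B}B)⇒({{B}B}B)⇒({{{B}B}B}B)⇒({{{{}}B}B}B)⇒({{{{}}{}}B}B)⇒({{{{}}{}}{}}B)⇒({{{{}}{}}{}}{})

B ⇒ S   [B -> S]
S ⇒ (B)   [S -> ( B )]
(B) ⇒ ({B}B)   [B -> { B } B]
({B}B) ⇒ ({{B}B}B)   [B -> { B } B]
({{B}B}B) ⇒ ({{{B}B}B}B)   [B -> { B } B]
({{{B}B}B}B) ⇒ ({{{{}}B}B}B)   [B -> { }]
({{{{}}B}B}B) ⇒ ({{{{}}{}}B}B)   [B -> { }]
({{{{}}{}}B}B) ⇒ ({{{{}}{}}{}}B)   [B -> { }]
({{{{}}{}}{}}B) ⇒ ({{{{}}{}}{}}{})   [B -> { }]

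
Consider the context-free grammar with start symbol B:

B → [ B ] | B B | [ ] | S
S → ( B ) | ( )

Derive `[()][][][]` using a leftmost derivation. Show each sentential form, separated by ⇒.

B ⇒ BB ⇒ BBB ⇒ [B]BB ⇒ [S]BB ⇒ [()]BB ⇒ [()][]B ⇒ [()][]BB ⇒ [()][][]B ⇒ [()][][][]

B ⇒ BB   [B → B B]
BB ⇒ BBB   [B → B B]
BBB ⇒ [B]BB   [B → [ B ]]
[B]BB ⇒ [S]BB   [B → S]
[S]BB ⇒ [()]BB   [S → ( )]
[()]BB ⇒ [()][]B   [B → [ ]]
[()][]B ⇒ [()][]BB   [B → B B]
[()][]BB ⇒ [()][][]B   [B → [ ]]
[()][][]B ⇒ [()][][][]   [B → [ ]]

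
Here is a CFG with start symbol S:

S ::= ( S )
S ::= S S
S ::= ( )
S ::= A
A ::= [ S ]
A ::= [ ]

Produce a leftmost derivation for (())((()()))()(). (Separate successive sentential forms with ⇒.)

S⇒SS⇒(S)S⇒(())S⇒(())SS⇒(())SSS⇒(())(S)SS⇒(())((S))SS⇒(())((SS))SS⇒(())((()S))SS⇒(())((()()))SS⇒(())((()()))()S⇒(())((()()))()()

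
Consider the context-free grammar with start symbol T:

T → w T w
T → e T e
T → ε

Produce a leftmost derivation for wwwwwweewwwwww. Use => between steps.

T => wTw => wwTww => wwwTwww => wwwwTwwww => wwwwwTwwwww => wwwwwwTwwwwww => wwwwwweTewwwwww => wwwwwweewwwwww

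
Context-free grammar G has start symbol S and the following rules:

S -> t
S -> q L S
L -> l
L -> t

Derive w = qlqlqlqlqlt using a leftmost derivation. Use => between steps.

S => qLS => qlS => qlqLS => qlqlS => qlqlqLS => qlqlqlS => qlqlqlqLS => qlqlqlqlS => qlqlqlqlqLS => qlqlqlqlqlS => qlqlqlqlqlt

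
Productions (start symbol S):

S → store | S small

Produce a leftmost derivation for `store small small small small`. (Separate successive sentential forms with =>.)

S => S small => S small small => S small small small => S small small small small => store small small small small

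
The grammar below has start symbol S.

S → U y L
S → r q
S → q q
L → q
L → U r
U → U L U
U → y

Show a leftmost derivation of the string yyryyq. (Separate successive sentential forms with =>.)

S => UyL   [S → U y L]
UyL => ULUyL   [U → U L U]
ULUyL => yLUyL   [U → y]
yLUyL => yUrUyL   [L → U r]
yUrUyL => yyrUyL   [U → y]
yyrUyL => yyryyL   [U → y]
yyryyL => yyryyq   [L → q]

S => UyL => ULUyL => yLUyL => yUrUyL => yyrUyL => yyryyL => yyryyq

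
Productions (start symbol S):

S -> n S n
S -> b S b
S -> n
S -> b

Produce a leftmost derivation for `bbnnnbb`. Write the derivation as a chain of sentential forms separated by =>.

S => bSb   [S -> b S b]
bSb => bbSbb   [S -> b S b]
bbSbb => bbnSnbb   [S -> n S n]
bbnSnbb => bbnnnbb   [S -> n]

S=>bSb=>bbSbb=>bbnSnbb=>bbnnnbb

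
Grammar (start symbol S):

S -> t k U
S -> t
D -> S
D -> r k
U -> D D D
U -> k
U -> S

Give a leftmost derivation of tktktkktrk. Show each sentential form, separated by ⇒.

S⇒tkU⇒tkDDD⇒tkSDD⇒tktkUDD⇒tktkSDD⇒tktktkUDD⇒tktktkkDD⇒tktktkkSD⇒tktktkktD⇒tktktkktrk

S ⇒ tkU   [S -> t k U]
tkU ⇒ tkDDD   [U -> D D D]
tkDDD ⇒ tkSDD   [D -> S]
tkSDD ⇒ tktkUDD   [S -> t k U]
tktkUDD ⇒ tktkSDD   [U -> S]
tktkSDD ⇒ tktktkUDD   [S -> t k U]
tktktkUDD ⇒ tktktkkDD   [U -> k]
tktktkkDD ⇒ tktktkkSD   [D -> S]
tktktkkSD ⇒ tktktkktD   [S -> t]
tktktkktD ⇒ tktktkktrk   [D -> r k]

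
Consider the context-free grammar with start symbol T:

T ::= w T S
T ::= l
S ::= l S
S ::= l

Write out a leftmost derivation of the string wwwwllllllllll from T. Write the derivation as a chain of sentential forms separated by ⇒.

T⇒wTS⇒wwTSS⇒wwwTSSS⇒wwwwTSSSS⇒wwwwlSSSS⇒wwwwllSSSS⇒wwwwlllSSSS⇒wwwwllllSSS⇒wwwwlllllSSS⇒wwwwllllllSSS⇒wwwwlllllllSS⇒wwwwllllllllSS⇒wwwwlllllllllS⇒wwwwllllllllll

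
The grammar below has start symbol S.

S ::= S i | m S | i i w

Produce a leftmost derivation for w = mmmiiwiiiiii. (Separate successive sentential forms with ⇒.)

S ⇒ Si ⇒ Sii ⇒ Siii ⇒ Siiii ⇒ Siiiii ⇒ mSiiiii ⇒ mSiiiiii ⇒ mmSiiiiii ⇒ mmmSiiiiii ⇒ mmmiiwiiiiii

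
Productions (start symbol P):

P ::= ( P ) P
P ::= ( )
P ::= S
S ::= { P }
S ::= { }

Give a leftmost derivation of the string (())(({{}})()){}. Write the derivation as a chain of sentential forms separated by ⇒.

P ⇒ (P)P   [P ::= ( P ) P]
(P)P ⇒ (())P   [P ::= ( )]
(())P ⇒ (())(P)P   [P ::= ( P ) P]
(())(P)P ⇒ (())((P)P)P   [P ::= ( P ) P]
(())((P)P)P ⇒ (())((S)P)P   [P ::= S]
(())((S)P)P ⇒ (())(({P})P)P   [S ::= { P }]
(())(({P})P)P ⇒ (())(({S})P)P   [P ::= S]
(())(({S})P)P ⇒ (())(({{}})P)P   [S ::= { }]
(())(({{}})P)P ⇒ (())(({{}})())P   [P ::= ( )]
(())(({{}})())P ⇒ (())(({{}})())S   [P ::= S]
(())(({{}})())S ⇒ (())(({{}})()){}   [S ::= { }]

P⇒(P)P⇒(())P⇒(())(P)P⇒(())((P)P)P⇒(())((S)P)P⇒(())(({P})P)P⇒(())(({S})P)P⇒(())(({{}})P)P⇒(())(({{}})())P⇒(())(({{}})())S⇒(())(({{}})()){}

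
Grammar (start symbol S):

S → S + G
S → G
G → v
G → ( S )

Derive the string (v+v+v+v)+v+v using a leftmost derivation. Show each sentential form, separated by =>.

S => S+G   [S → S + G]
S+G => S+G+G   [S → S + G]
S+G+G => G+G+G   [S → G]
G+G+G => (S)+G+G   [G → ( S )]
(S)+G+G => (S+G)+G+G   [S → S + G]
(S+G)+G+G => (S+G+G)+G+G   [S → S + G]
(S+G+G)+G+G => (S+G+G+G)+G+G   [S → S + G]
(S+G+G+G)+G+G => (G+G+G+G)+G+G   [S → G]
(G+G+G+G)+G+G => (v+G+G+G)+G+G   [G → v]
(v+G+G+G)+G+G => (v+v+G+G)+G+G   [G → v]
(v+v+G+G)+G+G => (v+v+v+G)+G+G   [G → v]
(v+v+v+G)+G+G => (v+v+v+v)+G+G   [G → v]
(v+v+v+v)+G+G => (v+v+v+v)+v+G   [G → v]
(v+v+v+v)+v+G => (v+v+v+v)+v+v   [G → v]

S=>S+G=>S+G+G=>G+G+G=>(S)+G+G=>(S+G)+G+G=>(S+G+G)+G+G=>(S+G+G+G)+G+G=>(G+G+G+G)+G+G=>(v+G+G+G)+G+G=>(v+v+G+G)+G+G=>(v+v+v+G)+G+G=>(v+v+v+v)+G+G=>(v+v+v+v)+v+G=>(v+v+v+v)+v+v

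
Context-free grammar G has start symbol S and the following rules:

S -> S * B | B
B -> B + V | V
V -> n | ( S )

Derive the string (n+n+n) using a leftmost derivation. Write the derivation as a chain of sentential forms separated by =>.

S=>B=>V=>(S)=>(B)=>(B+V)=>(B+V+V)=>(V+V+V)=>(n+V+V)=>(n+n+V)=>(n+n+n)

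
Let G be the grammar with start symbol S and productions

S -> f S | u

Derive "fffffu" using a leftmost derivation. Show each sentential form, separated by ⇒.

S ⇒ fS ⇒ ffS ⇒ fffS ⇒ ffffS ⇒ fffffS ⇒ fffffu

S ⇒ fS   [S -> f S]
fS ⇒ ffS   [S -> f S]
ffS ⇒ fffS   [S -> f S]
fffS ⇒ ffffS   [S -> f S]
ffffS ⇒ fffffS   [S -> f S]
fffffS ⇒ fffffu   [S -> u]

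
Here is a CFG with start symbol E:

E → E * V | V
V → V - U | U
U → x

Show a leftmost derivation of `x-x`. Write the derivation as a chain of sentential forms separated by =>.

E => V => V-U => U-U => x-U => x-x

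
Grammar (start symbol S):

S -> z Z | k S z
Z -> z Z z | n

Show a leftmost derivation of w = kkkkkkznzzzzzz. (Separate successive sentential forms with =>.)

S => kSz   [S -> k S z]
kSz => kkSzz   [S -> k S z]
kkSzz => kkkSzzz   [S -> k S z]
kkkSzzz => kkkkSzzzz   [S -> k S z]
kkkkSzzzz => kkkkkSzzzzz   [S -> k S z]
kkkkkSzzzzz => kkkkkkSzzzzzz   [S -> k S z]
kkkkkkSzzzzzz => kkkkkkzZzzzzzz   [S -> z Z]
kkkkkkzZzzzzzz => kkkkkkznzzzzzz   [Z -> n]

S => kSz => kkSzz => kkkSzzz => kkkkSzzzz => kkkkkSzzzzz => kkkkkkSzzzzzz => kkkkkkzZzzzzzz => kkkkkkznzzzzzz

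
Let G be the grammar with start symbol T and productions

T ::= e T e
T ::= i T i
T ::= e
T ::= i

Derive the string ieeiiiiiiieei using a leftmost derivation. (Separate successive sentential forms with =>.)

T => iTi   [T ::= i T i]
iTi => ieTei   [T ::= e T e]
ieTei => ieeTeei   [T ::= e T e]
ieeTeei => ieeiTieei   [T ::= i T i]
ieeiTieei => ieeiiTiieei   [T ::= i T i]
ieeiiTiieei => ieeiiiTiiieei   [T ::= i T i]
ieeiiiTiiieei => ieeiiiiiiieei   [T ::= i]

T=>iTi=>ieTei=>ieeTeei=>ieeiTieei=>ieeiiTiieei=>ieeiiiTiiieei=>ieeiiiiiiieei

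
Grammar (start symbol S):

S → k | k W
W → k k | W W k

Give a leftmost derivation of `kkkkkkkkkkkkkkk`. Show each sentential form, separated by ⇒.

S ⇒ kW   [S → k W]
kW ⇒ kWWk   [W → W W k]
kWWk ⇒ kkkWk   [W → k k]
kkkWk ⇒ kkkWWkk   [W → W W k]
kkkWWkk ⇒ kkkWWkWkk   [W → W W k]
kkkWWkWkk ⇒ kkkWWkWkWkk   [W → W W k]
kkkWWkWkWkk ⇒ kkkkkWkWkWkk   [W → k k]
kkkkkWkWkWkk ⇒ kkkkkkkkWkWkk   [W → k k]
kkkkkkkkWkWkk ⇒ kkkkkkkkkkkWkk   [W → k k]
kkkkkkkkkkkWkk ⇒ kkkkkkkkkkkkkkk   [W → k k]

S ⇒ kW ⇒ kWWk ⇒ kkkWk ⇒ kkkWWkk ⇒ kkkWWkWkk ⇒ kkkWWkWkWkk ⇒ kkkkkWkWkWkk ⇒ kkkkkkkkWkWkk ⇒ kkkkkkkkkkkWkk ⇒ kkkkkkkkkkkkkkk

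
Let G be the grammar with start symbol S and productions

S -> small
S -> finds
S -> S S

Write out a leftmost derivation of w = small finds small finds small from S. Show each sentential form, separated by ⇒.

S ⇒ S S ⇒ small S ⇒ small S S ⇒ small finds S ⇒ small finds S S ⇒ small finds S S S ⇒ small finds small S S ⇒ small finds small finds S ⇒ small finds small finds small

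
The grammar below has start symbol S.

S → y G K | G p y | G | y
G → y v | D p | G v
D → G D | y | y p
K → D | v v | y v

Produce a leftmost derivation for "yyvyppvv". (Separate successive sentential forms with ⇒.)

S ⇒ yGK ⇒ yDpK ⇒ yGDpK ⇒ yyvDpK ⇒ yyvyppK ⇒ yyvyppvv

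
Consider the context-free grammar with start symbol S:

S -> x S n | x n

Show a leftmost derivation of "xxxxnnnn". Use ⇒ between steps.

S ⇒ xSn ⇒ xxSnn ⇒ xxxSnnn ⇒ xxxxnnnn

S ⇒ xSn   [S -> x S n]
xSn ⇒ xxSnn   [S -> x S n]
xxSnn ⇒ xxxSnnn   [S -> x S n]
xxxSnnn ⇒ xxxxnnnn   [S -> x n]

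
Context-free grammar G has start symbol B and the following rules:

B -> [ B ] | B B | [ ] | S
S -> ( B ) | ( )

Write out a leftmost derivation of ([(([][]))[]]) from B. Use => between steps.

B => S   [B -> S]
S => (B)   [S -> ( B )]
(B) => ([B])   [B -> [ B ]]
([B]) => ([BB])   [B -> B B]
([BB]) => ([SB])   [B -> S]
([SB]) => ([(B)B])   [S -> ( B )]
([(B)B]) => ([(S)B])   [B -> S]
([(S)B]) => ([((B))B])   [S -> ( B )]
([((B))B]) => ([((BB))B])   [B -> B B]
([((BB))B]) => ([(([]B))B])   [B -> [ ]]
([(([]B))B]) => ([(([][]))B])   [B -> [ ]]
([(([][]))B]) => ([(([][]))[]])   [B -> [ ]]

B => S => (B) => ([B]) => ([BB]) => ([SB]) => ([(B)B]) => ([(S)B]) => ([((B))B]) => ([((BB))B]) => ([(([]B))B]) => ([(([][]))B]) => ([(([][]))[]])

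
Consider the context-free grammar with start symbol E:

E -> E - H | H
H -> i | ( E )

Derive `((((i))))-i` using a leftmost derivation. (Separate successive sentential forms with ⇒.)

E ⇒ E-H   [E -> E - H]
E-H ⇒ H-H   [E -> H]
H-H ⇒ (E)-H   [H -> ( E )]
(E)-H ⇒ (H)-H   [E -> H]
(H)-H ⇒ ((E))-H   [H -> ( E )]
((E))-H ⇒ ((H))-H   [E -> H]
((H))-H ⇒ (((E)))-H   [H -> ( E )]
(((E)))-H ⇒ (((H)))-H   [E -> H]
(((H)))-H ⇒ ((((E))))-H   [H -> ( E )]
((((E))))-H ⇒ ((((H))))-H   [E -> H]
((((H))))-H ⇒ ((((i))))-H   [H -> i]
((((i))))-H ⇒ ((((i))))-i   [H -> i]

E ⇒ E-H ⇒ H-H ⇒ (E)-H ⇒ (H)-H ⇒ ((E))-H ⇒ ((H))-H ⇒ (((E)))-H ⇒ (((H)))-H ⇒ ((((E))))-H ⇒ ((((H))))-H ⇒ ((((i))))-H ⇒ ((((i))))-i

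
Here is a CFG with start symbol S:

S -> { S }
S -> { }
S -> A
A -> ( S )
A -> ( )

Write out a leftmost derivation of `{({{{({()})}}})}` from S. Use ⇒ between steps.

S ⇒ {S} ⇒ {A} ⇒ {(S)} ⇒ {({S})} ⇒ {({{S}})} ⇒ {({{{S}}})} ⇒ {({{{A}}})} ⇒ {({{{(S)}}})} ⇒ {({{{({S})}}})} ⇒ {({{{({A})}}})} ⇒ {({{{({()})}}})}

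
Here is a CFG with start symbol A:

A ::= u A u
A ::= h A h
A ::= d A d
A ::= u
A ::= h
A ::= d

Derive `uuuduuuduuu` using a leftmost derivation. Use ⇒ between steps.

A ⇒ uAu ⇒ uuAuu ⇒ uuuAuuu ⇒ uuudAduuu ⇒ uuuduAuduuu ⇒ uuuduuuduuu

A ⇒ uAu   [A ::= u A u]
uAu ⇒ uuAuu   [A ::= u A u]
uuAuu ⇒ uuuAuuu   [A ::= u A u]
uuuAuuu ⇒ uuudAduuu   [A ::= d A d]
uuudAduuu ⇒ uuuduAuduuu   [A ::= u A u]
uuuduAuduuu ⇒ uuuduuuduuu   [A ::= u]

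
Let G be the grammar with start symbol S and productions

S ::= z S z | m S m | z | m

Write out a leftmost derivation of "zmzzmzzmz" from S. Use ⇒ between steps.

S ⇒ zSz   [S ::= z S z]
zSz ⇒ zmSmz   [S ::= m S m]
zmSmz ⇒ zmzSzmz   [S ::= z S z]
zmzSzmz ⇒ zmzzSzzmz   [S ::= z S z]
zmzzSzzmz ⇒ zmzzmzzmz   [S ::= m]

S ⇒ zSz ⇒ zmSmz ⇒ zmzSzmz ⇒ zmzzSzzmz ⇒ zmzzmzzmz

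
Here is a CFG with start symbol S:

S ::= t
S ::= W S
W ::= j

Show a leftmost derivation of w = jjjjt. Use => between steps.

S => WS => jS => jWS => jjS => jjWS => jjjS => jjjWS => jjjjS => jjjjt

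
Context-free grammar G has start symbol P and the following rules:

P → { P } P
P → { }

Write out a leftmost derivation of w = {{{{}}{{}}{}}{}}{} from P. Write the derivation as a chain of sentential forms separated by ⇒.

P ⇒ {P}P   [P → { P } P]
{P}P ⇒ {{P}P}P   [P → { P } P]
{{P}P}P ⇒ {{{P}P}P}P   [P → { P } P]
{{{P}P}P}P ⇒ {{{{}}P}P}P   [P → { }]
{{{{}}P}P}P ⇒ {{{{}}{P}P}P}P   [P → { P } P]
{{{{}}{P}P}P}P ⇒ {{{{}}{{}}P}P}P   [P → { }]
{{{{}}{{}}P}P}P ⇒ {{{{}}{{}}{}}P}P   [P → { }]
{{{{}}{{}}{}}P}P ⇒ {{{{}}{{}}{}}{}}P   [P → { }]
{{{{}}{{}}{}}{}}P ⇒ {{{{}}{{}}{}}{}}{}   [P → { }]

P ⇒ {P}P ⇒ {{P}P}P ⇒ {{{P}P}P}P ⇒ {{{{}}P}P}P ⇒ {{{{}}{P}P}P}P ⇒ {{{{}}{{}}P}P}P ⇒ {{{{}}{{}}{}}P}P ⇒ {{{{}}{{}}{}}{}}P ⇒ {{{{}}{{}}{}}{}}{}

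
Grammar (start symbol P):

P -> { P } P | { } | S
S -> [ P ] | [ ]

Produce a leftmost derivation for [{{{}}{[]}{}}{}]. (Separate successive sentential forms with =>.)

P => S   [P -> S]
S => [P]   [S -> [ P ]]
[P] => [{P}P]   [P -> { P } P]
[{P}P] => [{{P}P}P]   [P -> { P } P]
[{{P}P}P] => [{{{}}P}P]   [P -> { }]
[{{{}}P}P] => [{{{}}{P}P}P]   [P -> { P } P]
[{{{}}{P}P}P] => [{{{}}{S}P}P]   [P -> S]
[{{{}}{S}P}P] => [{{{}}{[]}P}P]   [S -> [ ]]
[{{{}}{[]}P}P] => [{{{}}{[]}{}}P]   [P -> { }]
[{{{}}{[]}{}}P] => [{{{}}{[]}{}}{}]   [P -> { }]

P => S => [P] => [{P}P] => [{{P}P}P] => [{{{}}P}P] => [{{{}}{P}P}P] => [{{{}}{S}P}P] => [{{{}}{[]}P}P] => [{{{}}{[]}{}}P] => [{{{}}{[]}{}}{}]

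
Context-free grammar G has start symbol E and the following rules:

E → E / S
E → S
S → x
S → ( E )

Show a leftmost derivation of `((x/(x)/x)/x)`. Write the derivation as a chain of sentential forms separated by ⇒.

E ⇒ S   [E → S]
S ⇒ (E)   [S → ( E )]
(E) ⇒ (E/S)   [E → E / S]
(E/S) ⇒ (S/S)   [E → S]
(S/S) ⇒ ((E)/S)   [S → ( E )]
((E)/S) ⇒ ((E/S)/S)   [E → E / S]
((E/S)/S) ⇒ ((E/S/S)/S)   [E → E / S]
((E/S/S)/S) ⇒ ((S/S/S)/S)   [E → S]
((S/S/S)/S) ⇒ ((x/S/S)/S)   [S → x]
((x/S/S)/S) ⇒ ((x/(E)/S)/S)   [S → ( E )]
((x/(E)/S)/S) ⇒ ((x/(S)/S)/S)   [E → S]
((x/(S)/S)/S) ⇒ ((x/(x)/S)/S)   [S → x]
((x/(x)/S)/S) ⇒ ((x/(x)/x)/S)   [S → x]
((x/(x)/x)/S) ⇒ ((x/(x)/x)/x)   [S → x]

E⇒S⇒(E)⇒(E/S)⇒(S/S)⇒((E)/S)⇒((E/S)/S)⇒((E/S/S)/S)⇒((S/S/S)/S)⇒((x/S/S)/S)⇒((x/(E)/S)/S)⇒((x/(S)/S)/S)⇒((x/(x)/S)/S)⇒((x/(x)/x)/S)⇒((x/(x)/x)/x)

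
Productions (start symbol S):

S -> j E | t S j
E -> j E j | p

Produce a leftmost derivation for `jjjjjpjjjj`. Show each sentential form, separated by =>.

S => jE => jjEj => jjjEjj => jjjjEjjj => jjjjjEjjjj => jjjjjpjjjj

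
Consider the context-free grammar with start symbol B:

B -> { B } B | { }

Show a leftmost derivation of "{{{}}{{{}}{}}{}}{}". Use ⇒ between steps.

B ⇒ {B}B ⇒ {{B}B}B ⇒ {{{}}B}B ⇒ {{{}}{B}B}B ⇒ {{{}}{{B}B}B}B ⇒ {{{}}{{{}}B}B}B ⇒ {{{}}{{{}}{}}B}B ⇒ {{{}}{{{}}{}}{}}B ⇒ {{{}}{{{}}{}}{}}{}

B ⇒ {B}B   [B -> { B } B]
{B}B ⇒ {{B}B}B   [B -> { B } B]
{{B}B}B ⇒ {{{}}B}B   [B -> { }]
{{{}}B}B ⇒ {{{}}{B}B}B   [B -> { B } B]
{{{}}{B}B}B ⇒ {{{}}{{B}B}B}B   [B -> { B } B]
{{{}}{{B}B}B}B ⇒ {{{}}{{{}}B}B}B   [B -> { }]
{{{}}{{{}}B}B}B ⇒ {{{}}{{{}}{}}B}B   [B -> { }]
{{{}}{{{}}{}}B}B ⇒ {{{}}{{{}}{}}{}}B   [B -> { }]
{{{}}{{{}}{}}{}}B ⇒ {{{}}{{{}}{}}{}}{}   [B -> { }]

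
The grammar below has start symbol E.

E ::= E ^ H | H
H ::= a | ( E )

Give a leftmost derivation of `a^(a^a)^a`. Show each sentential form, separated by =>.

E => E^H   [E ::= E ^ H]
E^H => E^H^H   [E ::= E ^ H]
E^H^H => H^H^H   [E ::= H]
H^H^H => a^H^H   [H ::= a]
a^H^H => a^(E)^H   [H ::= ( E )]
a^(E)^H => a^(E^H)^H   [E ::= E ^ H]
a^(E^H)^H => a^(H^H)^H   [E ::= H]
a^(H^H)^H => a^(a^H)^H   [H ::= a]
a^(a^H)^H => a^(a^a)^H   [H ::= a]
a^(a^a)^H => a^(a^a)^a   [H ::= a]

E => E^H => E^H^H => H^H^H => a^H^H => a^(E)^H => a^(E^H)^H => a^(H^H)^H => a^(a^H)^H => a^(a^a)^H => a^(a^a)^a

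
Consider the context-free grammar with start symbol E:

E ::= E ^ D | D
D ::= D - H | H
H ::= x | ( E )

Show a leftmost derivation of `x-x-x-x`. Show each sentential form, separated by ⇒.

E ⇒ D   [E ::= D]
D ⇒ D-H   [D ::= D - H]
D-H ⇒ D-H-H   [D ::= D - H]
D-H-H ⇒ D-H-H-H   [D ::= D - H]
D-H-H-H ⇒ H-H-H-H   [D ::= H]
H-H-H-H ⇒ x-H-H-H   [H ::= x]
x-H-H-H ⇒ x-x-H-H   [H ::= x]
x-x-H-H ⇒ x-x-x-H   [H ::= x]
x-x-x-H ⇒ x-x-x-x   [H ::= x]

E⇒D⇒D-H⇒D-H-H⇒D-H-H-H⇒H-H-H-H⇒x-H-H-H⇒x-x-H-H⇒x-x-x-H⇒x-x-x-x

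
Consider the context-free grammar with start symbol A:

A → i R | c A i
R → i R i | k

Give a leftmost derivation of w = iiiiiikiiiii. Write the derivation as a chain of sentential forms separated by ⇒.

A ⇒ iR ⇒ iiRi ⇒ iiiRii ⇒ iiiiRiii ⇒ iiiiiRiiii ⇒ iiiiiiRiiiii ⇒ iiiiiikiiiii

A ⇒ iR   [A → i R]
iR ⇒ iiRi   [R → i R i]
iiRi ⇒ iiiRii   [R → i R i]
iiiRii ⇒ iiiiRiii   [R → i R i]
iiiiRiii ⇒ iiiiiRiiii   [R → i R i]
iiiiiRiiii ⇒ iiiiiiRiiiii   [R → i R i]
iiiiiiRiiiii ⇒ iiiiiikiiiii   [R → k]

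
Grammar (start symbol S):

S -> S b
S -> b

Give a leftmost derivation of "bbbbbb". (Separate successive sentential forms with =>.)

S=>Sb=>Sbb=>Sbbb=>Sbbbb=>Sbbbbb=>bbbbbb

S => Sb   [S -> S b]
Sb => Sbb   [S -> S b]
Sbb => Sbbb   [S -> S b]
Sbbb => Sbbbb   [S -> S b]
Sbbbb => Sbbbbb   [S -> S b]
Sbbbbb => bbbbbb   [S -> b]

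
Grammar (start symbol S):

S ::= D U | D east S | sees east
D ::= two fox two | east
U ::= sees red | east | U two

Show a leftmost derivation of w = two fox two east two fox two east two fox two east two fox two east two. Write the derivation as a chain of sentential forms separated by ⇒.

S ⇒ D east S   [S ::= D east S]
D east S ⇒ two fox two east S   [D ::= two fox two]
two fox two east S ⇒ two fox two east D east S   [S ::= D east S]
two fox two east D east S ⇒ two fox two east two fox two east S   [D ::= two fox two]
two fox two east two fox two east S ⇒ two fox two east two fox two east D east S   [S ::= D east S]
two fox two east two fox two east D east S ⇒ two fox two east two fox two east two fox two east S   [D ::= two fox two]
two fox two east two fox two east two fox two east S ⇒ two fox two east two fox two east two fox two east D U   [S ::= D U]
two fox two east two fox two east two fox two east D U ⇒ two fox two east two fox two east two fox two east two fox two U   [D ::= two fox two]
two fox two east two fox two east two fox two east two fox two U ⇒ two fox two east two fox two east two fox two east two fox two U two   [U ::= U two]
two fox two east two fox two east two fox two east two fox two U two ⇒ two fox two east two fox two east two fox two east two fox two east two   [U ::= east]

S ⇒ D east S ⇒ two fox two east S ⇒ two fox two east D east S ⇒ two fox two east two fox two east S ⇒ two fox two east two fox two east D east S ⇒ two fox two east two fox two east two fox two east S ⇒ two fox two east two fox two east two fox two east D U ⇒ two fox two east two fox two east two fox two east two fox two U ⇒ two fox two east two fox two east two fox two east two fox two U two ⇒ two fox two east two fox two east two fox two east two fox two east two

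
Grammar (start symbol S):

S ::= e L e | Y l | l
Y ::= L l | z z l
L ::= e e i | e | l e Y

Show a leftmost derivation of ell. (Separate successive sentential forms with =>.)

S => Yl   [S ::= Y l]
Yl => Lll   [Y ::= L l]
Lll => ell   [L ::= e]

S => Yl => Lll => ell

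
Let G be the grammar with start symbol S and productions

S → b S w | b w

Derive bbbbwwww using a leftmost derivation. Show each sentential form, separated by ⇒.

S ⇒ bSw ⇒ bbSww ⇒ bbbSwww ⇒ bbbbwwww

S ⇒ bSw   [S → b S w]
bSw ⇒ bbSww   [S → b S w]
bbSww ⇒ bbbSwww   [S → b S w]
bbbSwww ⇒ bbbbwwww   [S → b w]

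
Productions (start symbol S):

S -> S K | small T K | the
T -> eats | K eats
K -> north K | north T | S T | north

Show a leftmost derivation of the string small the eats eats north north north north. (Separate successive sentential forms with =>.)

S => S K => S K K => S K K K => small T K K K K => small K eats K K K K => small S T eats K K K K => small the T eats K K K K => small the eats eats K K K K => small the eats eats north K K K => small the eats eats north north K K => small the eats eats north north north K => small the eats eats north north north north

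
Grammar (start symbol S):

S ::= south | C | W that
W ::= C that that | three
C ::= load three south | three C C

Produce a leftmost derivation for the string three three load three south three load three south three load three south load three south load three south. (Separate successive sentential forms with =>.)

S => C => three C C => three three C C C => three three load three south C C => three three load three south three C C C => three three load three south three load three south C C => three three load three south three load three south three C C C => three three load three south three load three south three load three south C C => three three load three south three load three south three load three south load three south C => three three load three south three load three south three load three south load three south load three south

S => C   [S ::= C]
C => three C C   [C ::= three C C]
three C C => three three C C C   [C ::= three C C]
three three C C C => three three load three south C C   [C ::= load three south]
three three load three south C C => three three load three south three C C C   [C ::= three C C]
three three load three south three C C C => three three load three south three load three south C C   [C ::= load three south]
three three load three south three load three south C C => three three load three south three load three south three C C C   [C ::= three C C]
three three load three south three load three south three C C C => three three load three south three load three south three load three south C C   [C ::= load three south]
three three load three south three load three south three load three south C C => three three load three south three load three south three load three south load three south C   [C ::= load three south]
three three load three south three load three south three load three south load three south C => three three load three south three load three south three load three south load three south load three south   [C ::= load three south]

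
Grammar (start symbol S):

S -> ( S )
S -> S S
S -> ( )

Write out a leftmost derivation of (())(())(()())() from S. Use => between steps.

S => SS   [S -> S S]
SS => SSS   [S -> S S]
SSS => (S)SS   [S -> ( S )]
(S)SS => (())SS   [S -> ( )]
(())SS => (())(S)S   [S -> ( S )]
(())(S)S => (())(())S   [S -> ( )]
(())(())S => (())(())SS   [S -> S S]
(())(())SS => (())(())(S)S   [S -> ( S )]
(())(())(S)S => (())(())(SS)S   [S -> S S]
(())(())(SS)S => (())(())(()S)S   [S -> ( )]
(())(())(()S)S => (())(())(()())S   [S -> ( )]
(())(())(()())S => (())(())(()())()   [S -> ( )]

S => SS => SSS => (S)SS => (())SS => (())(S)S => (())(())S => (())(())SS => (())(())(S)S => (())(())(SS)S => (())(())(()S)S => (())(())(()())S => (())(())(()())()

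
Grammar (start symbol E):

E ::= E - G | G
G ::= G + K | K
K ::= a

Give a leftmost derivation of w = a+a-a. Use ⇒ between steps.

E ⇒ E-G   [E ::= E - G]
E-G ⇒ G-G   [E ::= G]
G-G ⇒ G+K-G   [G ::= G + K]
G+K-G ⇒ K+K-G   [G ::= K]
K+K-G ⇒ a+K-G   [K ::= a]
a+K-G ⇒ a+a-G   [K ::= a]
a+a-G ⇒ a+a-K   [G ::= K]
a+a-K ⇒ a+a-a   [K ::= a]

E ⇒ E-G ⇒ G-G ⇒ G+K-G ⇒ K+K-G ⇒ a+K-G ⇒ a+a-G ⇒ a+a-K ⇒ a+a-a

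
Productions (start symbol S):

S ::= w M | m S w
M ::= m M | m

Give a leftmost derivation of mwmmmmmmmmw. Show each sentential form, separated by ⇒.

S ⇒ mSw ⇒ mwMw ⇒ mwmMw ⇒ mwmmMw ⇒ mwmmmMw ⇒ mwmmmmMw ⇒ mwmmmmmMw ⇒ mwmmmmmmMw ⇒ mwmmmmmmmMw ⇒ mwmmmmmmmmw

S ⇒ mSw   [S ::= m S w]
mSw ⇒ mwMw   [S ::= w M]
mwMw ⇒ mwmMw   [M ::= m M]
mwmMw ⇒ mwmmMw   [M ::= m M]
mwmmMw ⇒ mwmmmMw   [M ::= m M]
mwmmmMw ⇒ mwmmmmMw   [M ::= m M]
mwmmmmMw ⇒ mwmmmmmMw   [M ::= m M]
mwmmmmmMw ⇒ mwmmmmmmMw   [M ::= m M]
mwmmmmmmMw ⇒ mwmmmmmmmMw   [M ::= m M]
mwmmmmmmmMw ⇒ mwmmmmmmmmw   [M ::= m]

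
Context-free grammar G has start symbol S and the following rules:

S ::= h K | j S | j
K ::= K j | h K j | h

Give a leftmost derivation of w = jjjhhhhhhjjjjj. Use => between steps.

S=>jS=>jjS=>jjjS=>jjjhK=>jjjhhKj=>jjjhhKjj=>jjjhhhKjjj=>jjjhhhhKjjjj=>jjjhhhhhKjjjjj=>jjjhhhhhhjjjjj

S => jS   [S ::= j S]
jS => jjS   [S ::= j S]
jjS => jjjS   [S ::= j S]
jjjS => jjjhK   [S ::= h K]
jjjhK => jjjhhKj   [K ::= h K j]
jjjhhKj => jjjhhKjj   [K ::= K j]
jjjhhKjj => jjjhhhKjjj   [K ::= h K j]
jjjhhhKjjj => jjjhhhhKjjjj   [K ::= h K j]
jjjhhhhKjjjj => jjjhhhhhKjjjjj   [K ::= h K j]
jjjhhhhhKjjjjj => jjjhhhhhhjjjjj   [K ::= h]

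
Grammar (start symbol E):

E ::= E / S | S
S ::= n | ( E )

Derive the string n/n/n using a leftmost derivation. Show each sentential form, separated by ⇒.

E⇒E/S⇒E/S/S⇒S/S/S⇒n/S/S⇒n/n/S⇒n/n/n

E ⇒ E/S   [E ::= E / S]
E/S ⇒ E/S/S   [E ::= E / S]
E/S/S ⇒ S/S/S   [E ::= S]
S/S/S ⇒ n/S/S   [S ::= n]
n/S/S ⇒ n/n/S   [S ::= n]
n/n/S ⇒ n/n/n   [S ::= n]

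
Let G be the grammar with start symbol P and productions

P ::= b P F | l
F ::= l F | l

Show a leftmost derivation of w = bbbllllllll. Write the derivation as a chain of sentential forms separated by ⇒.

P ⇒ bPF   [P ::= b P F]
bPF ⇒ bbPFF   [P ::= b P F]
bbPFF ⇒ bbbPFFF   [P ::= b P F]
bbbPFFF ⇒ bbblFFF   [P ::= l]
bbblFFF ⇒ bbbllFF   [F ::= l]
bbbllFF ⇒ bbblllFF   [F ::= l F]
bbblllFF ⇒ bbbllllFF   [F ::= l F]
bbbllllFF ⇒ bbblllllFF   [F ::= l F]
bbblllllFF ⇒ bbbllllllFF   [F ::= l F]
bbbllllllFF ⇒ bbblllllllF   [F ::= l]
bbblllllllF ⇒ bbbllllllll   [F ::= l]

P⇒bPF⇒bbPFF⇒bbbPFFF⇒bbblFFF⇒bbbllFF⇒bbblllFF⇒bbbllllFF⇒bbblllllFF⇒bbbllllllFF⇒bbblllllllF⇒bbbllllllll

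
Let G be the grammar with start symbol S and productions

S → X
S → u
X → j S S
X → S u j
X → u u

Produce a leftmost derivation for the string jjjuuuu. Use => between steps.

S => X => jSS => jXS => jjSSS => jjXSS => jjjSSSS => jjjuSSS => jjjuuSS => jjjuuuS => jjjuuuu

S => X   [S → X]
X => jSS   [X → j S S]
jSS => jXS   [S → X]
jXS => jjSSS   [X → j S S]
jjSSS => jjXSS   [S → X]
jjXSS => jjjSSSS   [X → j S S]
jjjSSSS => jjjuSSS   [S → u]
jjjuSSS => jjjuuSS   [S → u]
jjjuuSS => jjjuuuS   [S → u]
jjjuuuS => jjjuuuu   [S → u]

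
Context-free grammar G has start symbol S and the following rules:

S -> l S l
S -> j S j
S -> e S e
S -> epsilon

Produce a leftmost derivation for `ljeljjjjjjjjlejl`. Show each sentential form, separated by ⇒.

S⇒lSl⇒ljSjl⇒ljeSejl⇒ljelSlejl⇒ljeljSjlejl⇒ljeljjSjjlejl⇒ljeljjjSjjjlejl⇒ljeljjjjSjjjjlejl⇒ljeljjjjjjjjlejl

S ⇒ lSl   [S -> l S l]
lSl ⇒ ljSjl   [S -> j S j]
ljSjl ⇒ ljeSejl   [S -> e S e]
ljeSejl ⇒ ljelSlejl   [S -> l S l]
ljelSlejl ⇒ ljeljSjlejl   [S -> j S j]
ljeljSjlejl ⇒ ljeljjSjjlejl   [S -> j S j]
ljeljjSjjlejl ⇒ ljeljjjSjjjlejl   [S -> j S j]
ljeljjjSjjjlejl ⇒ ljeljjjjSjjjjlejl   [S -> j S j]
ljeljjjjSjjjjlejl ⇒ ljeljjjjjjjjlejl   [S -> epsilon]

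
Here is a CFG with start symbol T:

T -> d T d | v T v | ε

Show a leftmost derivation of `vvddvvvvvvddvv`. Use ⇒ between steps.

T ⇒ vTv   [T -> v T v]
vTv ⇒ vvTvv   [T -> v T v]
vvTvv ⇒ vvdTdvv   [T -> d T d]
vvdTdvv ⇒ vvddTddvv   [T -> d T d]
vvddTddvv ⇒ vvddvTvddvv   [T -> v T v]
vvddvTvddvv ⇒ vvddvvTvvddvv   [T -> v T v]
vvddvvTvvddvv ⇒ vvddvvvTvvvddvv   [T -> v T v]
vvddvvvTvvvddvv ⇒ vvddvvvvvvddvv   [T -> ε]

T⇒vTv⇒vvTvv⇒vvdTdvv⇒vvddTddvv⇒vvddvTvddvv⇒vvddvvTvvddvv⇒vvddvvvTvvvddvv⇒vvddvvvvvvddvv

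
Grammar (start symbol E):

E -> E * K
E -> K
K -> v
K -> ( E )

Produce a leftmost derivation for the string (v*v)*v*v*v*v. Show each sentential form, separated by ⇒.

E ⇒ E*K   [E -> E * K]
E*K ⇒ E*K*K   [E -> E * K]
E*K*K ⇒ E*K*K*K   [E -> E * K]
E*K*K*K ⇒ E*K*K*K*K   [E -> E * K]
E*K*K*K*K ⇒ K*K*K*K*K   [E -> K]
K*K*K*K*K ⇒ (E)*K*K*K*K   [K -> ( E )]
(E)*K*K*K*K ⇒ (E*K)*K*K*K*K   [E -> E * K]
(E*K)*K*K*K*K ⇒ (K*K)*K*K*K*K   [E -> K]
(K*K)*K*K*K*K ⇒ (v*K)*K*K*K*K   [K -> v]
(v*K)*K*K*K*K ⇒ (v*v)*K*K*K*K   [K -> v]
(v*v)*K*K*K*K ⇒ (v*v)*v*K*K*K   [K -> v]
(v*v)*v*K*K*K ⇒ (v*v)*v*v*K*K   [K -> v]
(v*v)*v*v*K*K ⇒ (v*v)*v*v*v*K   [K -> v]
(v*v)*v*v*v*K ⇒ (v*v)*v*v*v*v   [K -> v]

E ⇒ E*K ⇒ E*K*K ⇒ E*K*K*K ⇒ E*K*K*K*K ⇒ K*K*K*K*K ⇒ (E)*K*K*K*K ⇒ (E*K)*K*K*K*K ⇒ (K*K)*K*K*K*K ⇒ (v*K)*K*K*K*K ⇒ (v*v)*K*K*K*K ⇒ (v*v)*v*K*K*K ⇒ (v*v)*v*v*K*K ⇒ (v*v)*v*v*v*K ⇒ (v*v)*v*v*v*v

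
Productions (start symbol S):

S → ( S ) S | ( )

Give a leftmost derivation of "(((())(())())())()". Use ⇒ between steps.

S ⇒ (S)S   [S → ( S ) S]
(S)S ⇒ ((S)S)S   [S → ( S ) S]
((S)S)S ⇒ (((S)S)S)S   [S → ( S ) S]
(((S)S)S)S ⇒ (((())S)S)S   [S → ( )]
(((())S)S)S ⇒ (((())(S)S)S)S   [S → ( S ) S]
(((())(S)S)S)S ⇒ (((())(())S)S)S   [S → ( )]
(((())(())S)S)S ⇒ (((())(())())S)S   [S → ( )]
(((())(())())S)S ⇒ (((())(())())())S   [S → ( )]
(((())(())())())S ⇒ (((())(())())())()   [S → ( )]

S ⇒ (S)S ⇒ ((S)S)S ⇒ (((S)S)S)S ⇒ (((())S)S)S ⇒ (((())(S)S)S)S ⇒ (((())(())S)S)S ⇒ (((())(())())S)S ⇒ (((())(())())())S ⇒ (((())(())())())()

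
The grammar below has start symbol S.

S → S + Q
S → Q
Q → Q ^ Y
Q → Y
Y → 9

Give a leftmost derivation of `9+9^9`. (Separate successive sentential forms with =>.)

S=>S+Q=>Q+Q=>Y+Q=>9+Q=>9+Q^Y=>9+Y^Y=>9+9^Y=>9+9^9

S => S+Q   [S → S + Q]
S+Q => Q+Q   [S → Q]
Q+Q => Y+Q   [Q → Y]
Y+Q => 9+Q   [Y → 9]
9+Q => 9+Q^Y   [Q → Q ^ Y]
9+Q^Y => 9+Y^Y   [Q → Y]
9+Y^Y => 9+9^Y   [Y → 9]
9+9^Y => 9+9^9   [Y → 9]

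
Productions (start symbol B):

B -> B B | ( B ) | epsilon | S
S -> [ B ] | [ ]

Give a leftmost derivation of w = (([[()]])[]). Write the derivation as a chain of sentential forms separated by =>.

B => (B) => (BB) => ((B)B) => ((S)B) => (([B])B) => (([S])B) => (([[B]])B) => (([[(B)]])B) => (([[()]])B) => (([[()]])S) => (([[()]])[])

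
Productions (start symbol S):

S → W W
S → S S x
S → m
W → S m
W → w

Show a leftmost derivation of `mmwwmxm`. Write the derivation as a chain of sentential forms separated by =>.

S => WW => SmW => mmW => mmSm => mmSSxm => mmWWSxm => mmwWSxm => mmwwSxm => mmwwmxm

S => WW   [S → W W]
WW => SmW   [W → S m]
SmW => mmW   [S → m]
mmW => mmSm   [W → S m]
mmSm => mmSSxm   [S → S S x]
mmSSxm => mmWWSxm   [S → W W]
mmWWSxm => mmwWSxm   [W → w]
mmwWSxm => mmwwSxm   [W → w]
mmwwSxm => mmwwmxm   [S → m]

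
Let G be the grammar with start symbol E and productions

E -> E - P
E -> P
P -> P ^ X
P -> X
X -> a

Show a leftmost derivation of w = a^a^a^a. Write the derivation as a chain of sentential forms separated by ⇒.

E ⇒ P   [E -> P]
P ⇒ P^X   [P -> P ^ X]
P^X ⇒ P^X^X   [P -> P ^ X]
P^X^X ⇒ P^X^X^X   [P -> P ^ X]
P^X^X^X ⇒ X^X^X^X   [P -> X]
X^X^X^X ⇒ a^X^X^X   [X -> a]
a^X^X^X ⇒ a^a^X^X   [X -> a]
a^a^X^X ⇒ a^a^a^X   [X -> a]
a^a^a^X ⇒ a^a^a^a   [X -> a]

E⇒P⇒P^X⇒P^X^X⇒P^X^X^X⇒X^X^X^X⇒a^X^X^X⇒a^a^X^X⇒a^a^a^X⇒a^a^a^a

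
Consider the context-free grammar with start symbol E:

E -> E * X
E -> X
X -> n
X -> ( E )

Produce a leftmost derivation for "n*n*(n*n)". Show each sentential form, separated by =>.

E => E*X   [E -> E * X]
E*X => E*X*X   [E -> E * X]
E*X*X => X*X*X   [E -> X]
X*X*X => n*X*X   [X -> n]
n*X*X => n*n*X   [X -> n]
n*n*X => n*n*(E)   [X -> ( E )]
n*n*(E) => n*n*(E*X)   [E -> E * X]
n*n*(E*X) => n*n*(X*X)   [E -> X]
n*n*(X*X) => n*n*(n*X)   [X -> n]
n*n*(n*X) => n*n*(n*n)   [X -> n]

E => E*X => E*X*X => X*X*X => n*X*X => n*n*X => n*n*(E) => n*n*(E*X) => n*n*(X*X) => n*n*(n*X) => n*n*(n*n)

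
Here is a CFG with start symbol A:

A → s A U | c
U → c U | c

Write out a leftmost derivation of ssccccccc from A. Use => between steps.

A => sAU => ssAUU => sscUU => ssccUU => sscccUU => ssccccUU => sscccccU => ssccccccU => ssccccccc

A => sAU   [A → s A U]
sAU => ssAUU   [A → s A U]
ssAUU => sscUU   [A → c]
sscUU => ssccUU   [U → c U]
ssccUU => sscccUU   [U → c U]
sscccUU => ssccccUU   [U → c U]
ssccccUU => sscccccU   [U → c]
sscccccU => ssccccccU   [U → c U]
ssccccccU => ssccccccc   [U → c]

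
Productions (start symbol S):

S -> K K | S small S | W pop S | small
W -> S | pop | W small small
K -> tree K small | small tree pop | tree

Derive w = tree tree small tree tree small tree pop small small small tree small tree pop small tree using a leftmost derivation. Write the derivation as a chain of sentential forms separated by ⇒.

S ⇒ S small S ⇒ K K small S ⇒ tree K small K small S ⇒ tree tree small K small S ⇒ tree tree small tree K small small S ⇒ tree tree small tree tree K small small small S ⇒ tree tree small tree tree small tree pop small small small S ⇒ tree tree small tree tree small tree pop small small small K K ⇒ tree tree small tree tree small tree pop small small small tree K small K ⇒ tree tree small tree tree small tree pop small small small tree small tree pop small K ⇒ tree tree small tree tree small tree pop small small small tree small tree pop small tree

S ⇒ S small S   [S -> S small S]
S small S ⇒ K K small S   [S -> K K]
K K small S ⇒ tree K small K small S   [K -> tree K small]
tree K small K small S ⇒ tree tree small K small S   [K -> tree]
tree tree small K small S ⇒ tree tree small tree K small small S   [K -> tree K small]
tree tree small tree K small small S ⇒ tree tree small tree tree K small small small S   [K -> tree K small]
tree tree small tree tree K small small small S ⇒ tree tree small tree tree small tree pop small small small S   [K -> small tree pop]
tree tree small tree tree small tree pop small small small S ⇒ tree tree small tree tree small tree pop small small small K K   [S -> K K]
tree tree small tree tree small tree pop small small small K K ⇒ tree tree small tree tree small tree pop small small small tree K small K   [K -> tree K small]
tree tree small tree tree small tree pop small small small tree K small K ⇒ tree tree small tree tree small tree pop small small small tree small tree pop small K   [K -> small tree pop]
tree tree small tree tree small tree pop small small small tree small tree pop small K ⇒ tree tree small tree tree small tree pop small small small tree small tree pop small tree   [K -> tree]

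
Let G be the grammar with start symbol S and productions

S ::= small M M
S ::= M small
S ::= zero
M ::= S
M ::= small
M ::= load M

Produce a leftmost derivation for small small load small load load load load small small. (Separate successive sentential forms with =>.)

S => small M M   [S ::= small M M]
small M M => small small M   [M ::= small]
small small M => small small load M   [M ::= load M]
small small load M => small small load S   [M ::= S]
small small load S => small small load small M M   [S ::= small M M]
small small load small M M => small small load small load M M   [M ::= load M]
small small load small load M M => small small load small load load M M   [M ::= load M]
small small load small load load M M => small small load small load load load M M   [M ::= load M]
small small load small load load load M M => small small load small load load load load M M   [M ::= load M]
small small load small load load load load M M => small small load small load load load load small M   [M ::= small]
small small load small load load load load small M => small small load small load load load load small small   [M ::= small]

S => small M M => small small M => small small load M => small small load S => small small load small M M => small small load small load M M => small small load small load load M M => small small load small load load load M M => small small load small load load load load M M => small small load small load load load load small M => small small load small load load load load small small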